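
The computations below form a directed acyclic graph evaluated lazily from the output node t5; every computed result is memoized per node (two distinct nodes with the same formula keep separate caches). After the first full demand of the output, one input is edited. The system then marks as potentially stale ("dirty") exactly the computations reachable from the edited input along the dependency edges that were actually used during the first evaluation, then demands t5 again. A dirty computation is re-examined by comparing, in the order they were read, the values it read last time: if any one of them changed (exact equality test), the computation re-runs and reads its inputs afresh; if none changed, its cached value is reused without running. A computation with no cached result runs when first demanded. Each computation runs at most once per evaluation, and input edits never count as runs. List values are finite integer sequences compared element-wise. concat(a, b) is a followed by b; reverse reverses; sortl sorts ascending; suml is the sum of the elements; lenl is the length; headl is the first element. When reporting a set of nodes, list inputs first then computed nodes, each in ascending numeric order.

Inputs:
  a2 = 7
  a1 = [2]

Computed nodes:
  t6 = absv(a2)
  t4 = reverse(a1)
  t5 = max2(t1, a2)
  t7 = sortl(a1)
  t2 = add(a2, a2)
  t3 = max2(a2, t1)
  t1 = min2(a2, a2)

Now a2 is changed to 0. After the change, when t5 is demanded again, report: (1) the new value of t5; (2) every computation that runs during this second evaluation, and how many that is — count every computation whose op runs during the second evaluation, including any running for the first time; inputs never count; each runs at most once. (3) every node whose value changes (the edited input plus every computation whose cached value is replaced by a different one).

First demand of the output computes:
  t1 = min2(7, 7) = 7
  t5 = max2(7, 7) = 7

After the edit, cleaning proceeds:
  t1: a read changed (a2 7->0; a2 7->0) — executes, giving 0.
  t5: a read changed (t1 7->0; a2 7->0) — executes, giving 0.

Demanding t5 again yields 0.
2 computations run: t1, t5.
The nodes whose values change: a2, t1, t5.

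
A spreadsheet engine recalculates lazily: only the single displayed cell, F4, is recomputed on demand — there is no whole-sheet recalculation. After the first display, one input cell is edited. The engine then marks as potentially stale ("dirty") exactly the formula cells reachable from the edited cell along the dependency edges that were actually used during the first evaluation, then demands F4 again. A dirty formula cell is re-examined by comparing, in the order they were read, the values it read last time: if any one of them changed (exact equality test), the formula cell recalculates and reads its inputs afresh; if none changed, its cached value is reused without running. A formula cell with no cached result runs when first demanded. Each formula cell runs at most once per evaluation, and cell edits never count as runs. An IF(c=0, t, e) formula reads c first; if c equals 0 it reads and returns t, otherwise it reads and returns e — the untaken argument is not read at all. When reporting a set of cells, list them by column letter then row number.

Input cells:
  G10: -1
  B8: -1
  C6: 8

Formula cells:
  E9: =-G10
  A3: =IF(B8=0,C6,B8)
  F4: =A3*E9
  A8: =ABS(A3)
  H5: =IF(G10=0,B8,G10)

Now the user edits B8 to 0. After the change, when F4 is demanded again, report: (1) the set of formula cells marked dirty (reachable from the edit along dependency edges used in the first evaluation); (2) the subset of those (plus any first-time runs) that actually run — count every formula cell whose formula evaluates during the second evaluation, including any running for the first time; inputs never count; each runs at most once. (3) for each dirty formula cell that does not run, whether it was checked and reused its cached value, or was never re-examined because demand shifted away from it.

First evaluation (everything demanded from the output):
  A3 = IF(B8=0: B8=-1 -> else branch B8) = -1
  E9 = -(-1) = 1
  F4 = -1 * 1 = -1

Propagation after the edit:
  A3: runs — B8 -1->0; B8 -1->0; result 8.
  F4: runs — A3 -1->8; result 8.

Marked dirty: A3, F4.
Formula cells that run: A3, F4 — 2 in total.
Every dirty formula cell ran.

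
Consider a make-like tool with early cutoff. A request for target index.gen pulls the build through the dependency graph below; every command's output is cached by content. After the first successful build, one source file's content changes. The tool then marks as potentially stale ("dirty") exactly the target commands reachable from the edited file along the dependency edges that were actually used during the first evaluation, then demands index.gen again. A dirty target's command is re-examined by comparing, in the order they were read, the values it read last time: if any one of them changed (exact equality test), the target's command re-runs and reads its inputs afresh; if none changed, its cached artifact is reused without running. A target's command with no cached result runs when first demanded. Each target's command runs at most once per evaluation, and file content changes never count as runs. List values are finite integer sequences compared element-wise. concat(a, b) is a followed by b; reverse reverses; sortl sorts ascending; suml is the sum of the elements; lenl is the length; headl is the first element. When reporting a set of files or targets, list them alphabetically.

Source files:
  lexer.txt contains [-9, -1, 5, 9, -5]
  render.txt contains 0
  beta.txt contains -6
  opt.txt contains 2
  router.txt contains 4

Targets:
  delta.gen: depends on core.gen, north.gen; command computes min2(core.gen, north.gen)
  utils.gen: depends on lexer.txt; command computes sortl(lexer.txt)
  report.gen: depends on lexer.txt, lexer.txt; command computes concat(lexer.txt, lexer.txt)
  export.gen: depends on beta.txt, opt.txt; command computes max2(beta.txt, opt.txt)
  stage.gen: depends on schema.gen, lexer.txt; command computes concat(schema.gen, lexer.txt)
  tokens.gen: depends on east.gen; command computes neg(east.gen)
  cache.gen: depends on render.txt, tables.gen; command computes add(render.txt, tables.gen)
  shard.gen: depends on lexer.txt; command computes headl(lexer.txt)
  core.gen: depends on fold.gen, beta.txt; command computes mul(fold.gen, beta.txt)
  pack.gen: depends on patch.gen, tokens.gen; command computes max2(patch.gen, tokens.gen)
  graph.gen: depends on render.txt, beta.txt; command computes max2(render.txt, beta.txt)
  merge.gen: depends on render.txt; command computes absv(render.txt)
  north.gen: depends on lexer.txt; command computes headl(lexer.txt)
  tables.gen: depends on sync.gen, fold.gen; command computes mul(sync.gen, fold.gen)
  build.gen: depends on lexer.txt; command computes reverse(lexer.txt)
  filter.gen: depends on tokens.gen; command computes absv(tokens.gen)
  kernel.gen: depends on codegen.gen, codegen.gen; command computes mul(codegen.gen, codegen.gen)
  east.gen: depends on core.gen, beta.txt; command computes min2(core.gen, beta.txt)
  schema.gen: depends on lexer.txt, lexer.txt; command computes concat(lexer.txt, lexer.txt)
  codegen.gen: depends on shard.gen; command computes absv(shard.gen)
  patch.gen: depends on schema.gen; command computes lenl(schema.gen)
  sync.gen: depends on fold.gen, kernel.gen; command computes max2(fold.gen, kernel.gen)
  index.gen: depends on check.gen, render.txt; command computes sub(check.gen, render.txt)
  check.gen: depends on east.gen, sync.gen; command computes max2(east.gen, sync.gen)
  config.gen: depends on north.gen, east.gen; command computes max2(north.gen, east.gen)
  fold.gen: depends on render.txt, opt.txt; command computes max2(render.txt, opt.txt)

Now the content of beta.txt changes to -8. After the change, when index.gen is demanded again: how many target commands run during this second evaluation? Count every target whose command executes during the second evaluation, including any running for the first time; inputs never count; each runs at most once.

First demand of the output computes:
  fold.gen = max2(0, 2) = 2
  core.gen = mul(2, -6) = -12
  east.gen = min2(-12, -6) = -12
  shard.gen = headl([-9, -1, 5, 9, -5]) = -9
  codegen.gen = absv(-9) = 9
  kernel.gen = mul(9, 9) = 81
  sync.gen = max2(2, 81) = 81
  check.gen = max2(-12, 81) = 81
  index.gen = sub(81, 0) = 81

After the edit, cleaning proceeds:
  core.gen: a read changed (beta.txt -6->-8) — executes, giving -16.
  east.gen: a read changed (core.gen -12->-16; beta.txt -6->-8) — executes, giving -16.
  check.gen: a read changed (east.gen -12->-16) — executes, giving 81 — identical to its old value.
  index.gen: dirty, but its reads are unchanged (check.gen unchanged, render.txt unchanged); cached 81 stands.

Note the absorption at check.gen: it re-runs yet its value is the same, leaving the output's value untouched.

3 target commands run: check.gen, core.gen, east.gen.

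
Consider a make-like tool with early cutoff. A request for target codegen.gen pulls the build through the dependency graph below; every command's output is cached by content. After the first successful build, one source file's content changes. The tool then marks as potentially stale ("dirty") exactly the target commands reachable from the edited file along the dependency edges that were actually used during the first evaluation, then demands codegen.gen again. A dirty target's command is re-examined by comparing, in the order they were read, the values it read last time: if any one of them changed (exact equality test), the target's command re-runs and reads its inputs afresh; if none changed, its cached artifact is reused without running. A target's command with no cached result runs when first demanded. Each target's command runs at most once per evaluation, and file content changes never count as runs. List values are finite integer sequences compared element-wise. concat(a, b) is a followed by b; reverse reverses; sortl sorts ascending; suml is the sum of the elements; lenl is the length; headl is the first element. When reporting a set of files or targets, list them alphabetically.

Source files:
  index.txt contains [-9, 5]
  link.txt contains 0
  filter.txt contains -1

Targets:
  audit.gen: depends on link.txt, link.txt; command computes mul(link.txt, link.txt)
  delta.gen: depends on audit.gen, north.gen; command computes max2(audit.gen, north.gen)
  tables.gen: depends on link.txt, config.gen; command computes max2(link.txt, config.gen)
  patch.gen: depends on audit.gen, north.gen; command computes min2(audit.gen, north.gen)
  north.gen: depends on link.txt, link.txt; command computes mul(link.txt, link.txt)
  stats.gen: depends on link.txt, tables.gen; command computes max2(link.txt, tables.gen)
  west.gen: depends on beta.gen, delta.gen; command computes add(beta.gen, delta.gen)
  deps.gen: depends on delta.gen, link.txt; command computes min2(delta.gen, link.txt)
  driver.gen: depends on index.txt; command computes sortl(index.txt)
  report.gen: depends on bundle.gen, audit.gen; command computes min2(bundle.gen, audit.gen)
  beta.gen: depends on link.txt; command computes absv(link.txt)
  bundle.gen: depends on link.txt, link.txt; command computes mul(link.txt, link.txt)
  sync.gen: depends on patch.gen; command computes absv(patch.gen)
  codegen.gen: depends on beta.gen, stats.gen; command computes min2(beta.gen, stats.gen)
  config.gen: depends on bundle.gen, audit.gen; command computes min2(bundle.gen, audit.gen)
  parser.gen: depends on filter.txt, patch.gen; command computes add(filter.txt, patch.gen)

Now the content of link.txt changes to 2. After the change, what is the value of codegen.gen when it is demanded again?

First demand of the output computes:
  audit.gen = mul(0, 0) = 0
  beta.gen = absv(0) = 0
  bundle.gen = mul(0, 0) = 0
  config.gen = min2(0, 0) = 0
  tables.gen = max2(0, 0) = 0
  stats.gen = max2(0, 0) = 0
  codegen.gen = min2(0, 0) = 0

After the edit, cleaning proceeds:
  audit.gen: a read changed (link.txt 0->2; link.txt 0->2) — executes, giving 4.
  beta.gen: a read changed (link.txt 0->2) — executes, giving 2.
  bundle.gen: a read changed (link.txt 0->2; link.txt 0->2) — executes, giving 4.
  config.gen: a read changed (bundle.gen 0->4; audit.gen 0->4) — executes, giving 4.
  tables.gen: a read changed (link.txt 0->2; config.gen 0->4) — executes, giving 4.
  stats.gen: a read changed (link.txt 0->2; tables.gen 0->4) — executes, giving 4.
  codegen.gen: a read changed (beta.gen 0->2; stats.gen 0->4) — executes, giving 2.

Demanding codegen.gen again yields 2.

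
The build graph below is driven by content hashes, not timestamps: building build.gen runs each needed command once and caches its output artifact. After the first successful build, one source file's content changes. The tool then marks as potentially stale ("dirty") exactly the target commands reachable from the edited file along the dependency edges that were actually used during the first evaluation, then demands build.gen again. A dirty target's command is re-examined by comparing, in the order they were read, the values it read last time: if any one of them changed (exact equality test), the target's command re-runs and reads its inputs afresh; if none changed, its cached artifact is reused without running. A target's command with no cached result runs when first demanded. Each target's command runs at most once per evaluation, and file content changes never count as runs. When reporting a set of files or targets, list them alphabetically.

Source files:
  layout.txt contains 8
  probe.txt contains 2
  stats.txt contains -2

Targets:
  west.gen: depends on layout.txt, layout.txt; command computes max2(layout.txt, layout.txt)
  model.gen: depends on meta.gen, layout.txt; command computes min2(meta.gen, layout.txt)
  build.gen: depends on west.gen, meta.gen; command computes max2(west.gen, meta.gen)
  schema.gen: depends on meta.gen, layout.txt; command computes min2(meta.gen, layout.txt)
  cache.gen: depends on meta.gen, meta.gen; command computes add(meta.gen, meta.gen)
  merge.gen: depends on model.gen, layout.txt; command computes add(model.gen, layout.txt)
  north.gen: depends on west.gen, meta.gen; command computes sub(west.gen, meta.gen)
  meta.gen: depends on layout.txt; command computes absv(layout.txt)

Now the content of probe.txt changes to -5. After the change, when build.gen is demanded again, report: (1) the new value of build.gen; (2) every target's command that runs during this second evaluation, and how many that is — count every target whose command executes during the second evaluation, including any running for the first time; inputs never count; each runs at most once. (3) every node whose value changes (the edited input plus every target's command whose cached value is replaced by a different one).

Initial pass — values computed on the first demand:
  meta.gen = absv(8) = 8
  west.gen = max2(8, 8) = 8
  build.gen = max2(8, 8) = 8

Second demand — change propagation:
  no demanded computation ever read probe.txt, so the edit dirties nothing and nothing runs.

The important point: nothing the output needs ever reads probe.txt, so the edit is invisible to it.

build.gen now evaluates to 8.
Run set: none (0 run).
Changed values: probe.txt.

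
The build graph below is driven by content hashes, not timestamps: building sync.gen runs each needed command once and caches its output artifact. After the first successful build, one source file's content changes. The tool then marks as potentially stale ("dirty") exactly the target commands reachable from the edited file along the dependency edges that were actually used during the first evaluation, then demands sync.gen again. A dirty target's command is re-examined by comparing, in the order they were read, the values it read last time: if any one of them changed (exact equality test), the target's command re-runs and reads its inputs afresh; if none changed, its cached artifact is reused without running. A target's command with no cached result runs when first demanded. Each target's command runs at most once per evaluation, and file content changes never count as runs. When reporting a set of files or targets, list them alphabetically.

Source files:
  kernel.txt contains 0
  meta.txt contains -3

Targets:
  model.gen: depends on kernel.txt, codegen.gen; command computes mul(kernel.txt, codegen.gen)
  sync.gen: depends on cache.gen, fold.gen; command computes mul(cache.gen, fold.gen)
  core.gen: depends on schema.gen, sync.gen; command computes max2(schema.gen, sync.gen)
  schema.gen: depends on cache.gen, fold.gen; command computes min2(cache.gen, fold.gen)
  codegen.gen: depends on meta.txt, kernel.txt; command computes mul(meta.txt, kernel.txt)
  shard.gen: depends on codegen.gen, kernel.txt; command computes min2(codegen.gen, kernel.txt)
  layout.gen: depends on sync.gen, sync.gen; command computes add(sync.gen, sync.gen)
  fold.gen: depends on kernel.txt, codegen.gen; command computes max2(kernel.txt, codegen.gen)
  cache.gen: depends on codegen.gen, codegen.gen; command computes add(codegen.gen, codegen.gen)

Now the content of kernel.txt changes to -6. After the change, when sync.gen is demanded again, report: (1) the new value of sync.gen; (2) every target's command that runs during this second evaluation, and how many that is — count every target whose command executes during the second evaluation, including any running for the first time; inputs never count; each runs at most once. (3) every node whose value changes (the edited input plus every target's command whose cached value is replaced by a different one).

sync.gen now evaluates to 648.
Run set: cache.gen, codegen.gen, fold.gen, sync.gen (4 run).
Changed values: cache.gen, codegen.gen, fold.gen, kernel.txt, sync.gen.

Initial pass — values computed on the first demand:
  codegen.gen = mul(-3, 0) = 0
  cache.gen = add(0, 0) = 0
  fold.gen = max2(0, 0) = 0
  sync.gen = mul(0, 0) = 0

Second demand — change propagation:
  codegen.gen: re-runs because kernel.txt 0->-6; new result 18.
  cache.gen: re-runs because codegen.gen 0->18; codegen.gen 0->18; new result 36.
  fold.gen: re-runs because kernel.txt 0->-6; codegen.gen 0->18; new result 18.
  sync.gen: re-runs because cache.gen 0->36; fold.gen 0->18; new result 648.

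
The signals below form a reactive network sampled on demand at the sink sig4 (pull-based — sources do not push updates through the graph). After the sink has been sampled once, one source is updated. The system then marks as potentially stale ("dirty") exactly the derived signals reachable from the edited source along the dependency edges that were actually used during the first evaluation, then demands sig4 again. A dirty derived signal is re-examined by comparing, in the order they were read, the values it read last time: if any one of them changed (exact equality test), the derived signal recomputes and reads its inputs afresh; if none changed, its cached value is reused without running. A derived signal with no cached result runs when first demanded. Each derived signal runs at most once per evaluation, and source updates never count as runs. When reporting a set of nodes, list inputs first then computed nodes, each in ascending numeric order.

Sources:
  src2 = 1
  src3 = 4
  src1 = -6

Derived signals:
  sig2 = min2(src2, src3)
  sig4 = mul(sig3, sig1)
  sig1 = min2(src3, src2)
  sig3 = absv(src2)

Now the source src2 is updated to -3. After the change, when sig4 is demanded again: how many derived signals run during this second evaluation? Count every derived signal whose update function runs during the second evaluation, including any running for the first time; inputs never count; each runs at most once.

Run set: sig1, sig3, sig4 (3 run).

Initial pass — values computed on the first demand:
  sig1 = min2(4, 1) = 1
  sig3 = absv(1) = 1
  sig4 = mul(1, 1) = 1

Second demand — change propagation:
  sig1: re-runs because src2 1->-3; new result -3.
  sig3: re-runs because src2 1->-3; new result 3.
  sig4: re-runs because sig3 1->3; sig1 1->-3; new result -9.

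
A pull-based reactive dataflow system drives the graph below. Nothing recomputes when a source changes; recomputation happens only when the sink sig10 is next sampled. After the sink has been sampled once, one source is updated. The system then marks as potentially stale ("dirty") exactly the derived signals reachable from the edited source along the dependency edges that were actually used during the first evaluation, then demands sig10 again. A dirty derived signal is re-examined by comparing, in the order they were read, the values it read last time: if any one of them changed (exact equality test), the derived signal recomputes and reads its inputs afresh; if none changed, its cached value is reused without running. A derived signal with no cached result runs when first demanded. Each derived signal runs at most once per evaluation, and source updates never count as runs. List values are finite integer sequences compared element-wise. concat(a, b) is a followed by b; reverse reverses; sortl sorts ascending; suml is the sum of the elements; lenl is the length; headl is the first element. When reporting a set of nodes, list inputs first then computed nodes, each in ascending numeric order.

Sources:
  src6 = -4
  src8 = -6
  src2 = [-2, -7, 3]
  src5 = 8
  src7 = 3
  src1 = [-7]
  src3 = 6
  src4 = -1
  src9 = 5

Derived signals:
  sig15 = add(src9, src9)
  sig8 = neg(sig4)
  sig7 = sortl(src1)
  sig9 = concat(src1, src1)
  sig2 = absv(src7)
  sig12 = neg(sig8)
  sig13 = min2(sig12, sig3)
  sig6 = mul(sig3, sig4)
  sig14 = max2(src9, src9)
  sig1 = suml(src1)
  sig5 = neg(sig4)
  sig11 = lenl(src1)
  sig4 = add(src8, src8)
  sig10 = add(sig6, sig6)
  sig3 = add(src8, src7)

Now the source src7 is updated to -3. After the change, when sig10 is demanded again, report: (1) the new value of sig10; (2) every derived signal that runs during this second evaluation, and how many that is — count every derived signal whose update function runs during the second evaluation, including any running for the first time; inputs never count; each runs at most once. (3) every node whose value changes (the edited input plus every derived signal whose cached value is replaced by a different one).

New value of sig10: 216.
Derived signals that run: sig3, sig6, sig10 — 3 in total.
Values that change: src7, sig3, sig6, sig10.

First evaluation (everything demanded from the output):
  sig3 = add(-6, 3) = -3
  sig4 = add(-6, -6) = -12
  sig6 = mul(-3, -12) = 36
  sig10 = add(36, 36) = 72

Propagation after the edit:
  sig3: runs — src7 3->-3; result -9.
  sig6: runs — sig3 -3->-9; result 108.
  sig10: runs — sig6 36->108; sig6 36->108; result 216.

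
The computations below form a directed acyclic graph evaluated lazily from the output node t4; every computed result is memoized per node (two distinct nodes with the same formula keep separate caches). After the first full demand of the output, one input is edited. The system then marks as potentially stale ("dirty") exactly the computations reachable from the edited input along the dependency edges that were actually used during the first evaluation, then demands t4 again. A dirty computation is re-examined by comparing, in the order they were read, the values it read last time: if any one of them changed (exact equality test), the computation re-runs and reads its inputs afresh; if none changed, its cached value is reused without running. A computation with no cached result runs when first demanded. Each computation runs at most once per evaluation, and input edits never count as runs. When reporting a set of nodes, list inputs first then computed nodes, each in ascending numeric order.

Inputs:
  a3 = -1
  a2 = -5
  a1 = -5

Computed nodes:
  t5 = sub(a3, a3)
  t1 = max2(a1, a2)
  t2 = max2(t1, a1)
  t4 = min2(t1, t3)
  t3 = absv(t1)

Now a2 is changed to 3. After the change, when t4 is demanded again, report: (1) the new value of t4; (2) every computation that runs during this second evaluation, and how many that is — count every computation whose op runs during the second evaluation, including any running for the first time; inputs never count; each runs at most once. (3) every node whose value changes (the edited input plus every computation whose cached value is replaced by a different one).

Demanding t4 again yields 3.
3 computations run: t1, t3, t4.
The nodes whose values change: a2, t1, t3, t4.

First demand of the output computes:
  t1 = max2(-5, -5) = -5
  t3 = absv(-5) = 5
  t4 = min2(-5, 5) = -5

After the edit, cleaning proceeds:
  t1: a read changed (a2 -5->3) — executes, giving 3.
  t3: a read changed (t1 -5->3) — executes, giving 3.
  t4: a read changed (t1 -5->3; t3 5->3) — executes, giving 3.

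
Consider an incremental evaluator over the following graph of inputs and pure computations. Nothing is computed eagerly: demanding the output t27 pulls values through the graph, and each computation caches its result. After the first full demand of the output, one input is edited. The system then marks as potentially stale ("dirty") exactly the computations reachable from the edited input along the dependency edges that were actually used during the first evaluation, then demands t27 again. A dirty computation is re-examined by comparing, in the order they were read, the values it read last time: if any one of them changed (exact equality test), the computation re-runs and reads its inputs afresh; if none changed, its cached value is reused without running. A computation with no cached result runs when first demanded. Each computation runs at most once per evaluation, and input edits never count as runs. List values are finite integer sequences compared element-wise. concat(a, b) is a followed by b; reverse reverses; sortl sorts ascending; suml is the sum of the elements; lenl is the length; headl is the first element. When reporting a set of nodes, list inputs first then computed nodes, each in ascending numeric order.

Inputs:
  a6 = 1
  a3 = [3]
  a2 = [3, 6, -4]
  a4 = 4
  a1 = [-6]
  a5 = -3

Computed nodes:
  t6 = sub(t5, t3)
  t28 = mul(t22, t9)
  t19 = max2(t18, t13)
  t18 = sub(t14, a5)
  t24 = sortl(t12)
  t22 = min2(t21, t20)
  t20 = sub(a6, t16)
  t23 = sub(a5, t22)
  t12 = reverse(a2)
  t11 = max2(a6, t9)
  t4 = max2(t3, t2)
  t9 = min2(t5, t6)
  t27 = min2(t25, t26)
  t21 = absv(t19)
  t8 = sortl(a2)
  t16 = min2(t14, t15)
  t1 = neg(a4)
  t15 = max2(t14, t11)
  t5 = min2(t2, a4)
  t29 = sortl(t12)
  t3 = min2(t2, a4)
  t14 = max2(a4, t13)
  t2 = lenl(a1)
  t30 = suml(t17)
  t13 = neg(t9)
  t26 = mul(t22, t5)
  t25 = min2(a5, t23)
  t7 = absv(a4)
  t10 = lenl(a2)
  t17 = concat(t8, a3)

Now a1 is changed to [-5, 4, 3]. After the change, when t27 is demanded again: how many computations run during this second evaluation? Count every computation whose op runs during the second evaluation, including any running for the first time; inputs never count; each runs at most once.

Run set: t2, t3, t5, t6, t9, t26, t27 (7 run).
The important point: at t11 every value read last time is unchanged, so the dirty flag clears without a run.

Initial pass — values computed on the first demand:
  t2 = lenl([-6]) = 1
  t3 = min2(1, 4) = 1
  t5 = min2(1, 4) = 1
  t6 = sub(1, 1) = 0
  t9 = min2(1, 0) = 0
  t11 = max2(1, 0) = 1
  t13 = neg(0) = 0
  t14 = max2(4, 0) = 4
  t15 = max2(4, 1) = 4
  t16 = min2(4, 4) = 4
  t18 = sub(4, -3) = 7
  t19 = max2(7, 0) = 7
  t20 = sub(1, 4) = -3
  t21 = absv(7) = 7
  t22 = min2(7, -3) = -3
  t23 = sub(-3, -3) = 0
  t25 = min2(-3, 0) = -3
  t26 = mul(-3, 1) = -3
  t27 = min2(-3, -3) = -3

Second demand — change propagation:
  t2: re-runs because a1 [-6]->[-5, 4, 3]; new result 3.
  t3: re-runs because t2 1->3; new result 3.
  t5: re-runs because t2 1->3; new result 3.
  t6: re-runs because t5 1->3; t3 1->3; new result 0 (unchanged).
  t9: re-runs because t5 1->3; new result 0 (unchanged).
  t11: re-examined; everything it read last time is the same (a6 unchanged, t9 unchanged) — cache 1 kept, no run.
  t13: re-examined; everything it read last time is the same (t9 unchanged) — cache 0 kept, no run.
  t14: re-examined; everything it read last time is the same (a4 unchanged, t13 unchanged) — cache 4 kept, no run.
  t15: re-examined; everything it read last time is the same (t14 unchanged, t11 unchanged) — cache 4 kept, no run.
  t16: re-examined; everything it read last time is the same (t14 unchanged, t15 unchanged) — cache 4 kept, no run.
  t18: re-examined; everything it read last time is the same (t14 unchanged, a5 unchanged) — cache 7 kept, no run.
  t19: re-examined; everything it read last time is the same (t18 unchanged, t13 unchanged) — cache 7 kept, no run.
  t20: re-examined; everything it read last time is the same (a6 unchanged, t16 unchanged) — cache -3 kept, no run.
  t21: re-examined; everything it read last time is the same (t19 unchanged) — cache 7 kept, no run.
  t22: re-examined; everything it read last time is the same (t21 unchanged, t20 unchanged) — cache -3 kept, no run.
  t23: re-examined; everything it read last time is the same (a5 unchanged, t22 unchanged) — cache 0 kept, no run.
  t25: re-examined; everything it read last time is the same (a5 unchanged, t23 unchanged) — cache -3 kept, no run.
  t26: re-runs because t5 1->3; new result -9.
  t27: re-runs because t26 -3->-9; new result -9.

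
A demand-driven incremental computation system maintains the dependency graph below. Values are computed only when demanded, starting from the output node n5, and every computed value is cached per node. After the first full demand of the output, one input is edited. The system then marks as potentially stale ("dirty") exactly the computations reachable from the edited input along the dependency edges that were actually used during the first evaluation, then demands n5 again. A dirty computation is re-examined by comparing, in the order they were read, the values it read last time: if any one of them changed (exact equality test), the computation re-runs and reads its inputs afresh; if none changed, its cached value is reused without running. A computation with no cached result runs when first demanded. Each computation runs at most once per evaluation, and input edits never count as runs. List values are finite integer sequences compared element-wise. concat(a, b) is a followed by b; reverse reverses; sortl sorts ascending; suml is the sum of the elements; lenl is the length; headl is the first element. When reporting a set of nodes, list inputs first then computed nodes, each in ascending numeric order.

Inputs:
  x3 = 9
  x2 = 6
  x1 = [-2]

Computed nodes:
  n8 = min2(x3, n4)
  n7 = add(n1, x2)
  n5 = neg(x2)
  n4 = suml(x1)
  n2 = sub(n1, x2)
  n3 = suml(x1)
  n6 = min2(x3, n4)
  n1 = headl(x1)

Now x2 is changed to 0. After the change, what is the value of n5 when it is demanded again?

First evaluation (everything demanded from the output):
  n5 = neg(6) = -6

Propagation after the edit:
  n5: runs — x2 6->0; result 0.

New value of n5: 0.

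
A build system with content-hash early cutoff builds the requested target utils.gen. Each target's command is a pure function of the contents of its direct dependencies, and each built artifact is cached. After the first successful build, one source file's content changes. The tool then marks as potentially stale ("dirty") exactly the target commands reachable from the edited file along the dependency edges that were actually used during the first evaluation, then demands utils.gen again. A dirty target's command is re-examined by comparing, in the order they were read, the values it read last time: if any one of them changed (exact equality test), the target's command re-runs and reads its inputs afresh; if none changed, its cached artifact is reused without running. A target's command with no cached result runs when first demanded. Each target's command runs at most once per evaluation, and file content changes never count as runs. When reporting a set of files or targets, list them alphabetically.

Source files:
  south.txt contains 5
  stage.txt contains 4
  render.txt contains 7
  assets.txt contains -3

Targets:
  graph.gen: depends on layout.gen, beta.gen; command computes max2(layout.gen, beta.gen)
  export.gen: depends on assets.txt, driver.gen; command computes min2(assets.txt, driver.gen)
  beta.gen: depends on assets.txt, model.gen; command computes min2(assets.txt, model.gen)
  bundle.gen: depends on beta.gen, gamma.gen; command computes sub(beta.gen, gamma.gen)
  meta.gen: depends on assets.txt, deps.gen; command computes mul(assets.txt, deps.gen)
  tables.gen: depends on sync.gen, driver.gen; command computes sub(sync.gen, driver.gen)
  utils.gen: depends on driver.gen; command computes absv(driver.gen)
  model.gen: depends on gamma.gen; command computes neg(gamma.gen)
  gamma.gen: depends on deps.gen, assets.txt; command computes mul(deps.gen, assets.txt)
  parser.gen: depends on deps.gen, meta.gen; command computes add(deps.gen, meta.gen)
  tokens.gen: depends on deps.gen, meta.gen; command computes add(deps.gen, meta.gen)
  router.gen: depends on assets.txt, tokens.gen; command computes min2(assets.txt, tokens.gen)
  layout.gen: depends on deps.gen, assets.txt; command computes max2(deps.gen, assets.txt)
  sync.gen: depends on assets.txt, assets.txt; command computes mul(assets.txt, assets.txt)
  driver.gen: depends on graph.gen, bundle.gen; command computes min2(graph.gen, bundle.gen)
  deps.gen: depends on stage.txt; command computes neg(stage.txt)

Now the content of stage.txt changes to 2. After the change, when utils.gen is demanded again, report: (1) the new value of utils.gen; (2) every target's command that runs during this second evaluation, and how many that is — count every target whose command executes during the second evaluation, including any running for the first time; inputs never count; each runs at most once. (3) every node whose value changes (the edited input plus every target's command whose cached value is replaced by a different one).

New value of utils.gen: 12.
Target commands that run: beta.gen, bundle.gen, deps.gen, driver.gen, gamma.gen, graph.gen, layout.gen, model.gen, utils.gen — 9 in total.
Values that change: beta.gen, bundle.gen, deps.gen, driver.gen, gamma.gen, graph.gen, layout.gen, model.gen, stage.txt, utils.gen.

First evaluation (everything demanded from the output):
  deps.gen = neg(4) = -4
  gamma.gen = mul(-4, -3) = 12
  layout.gen = max2(-4, -3) = -3
  model.gen = neg(12) = -12
  beta.gen = min2(-3, -12) = -12
  bundle.gen = sub(-12, 12) = -24
  graph.gen = max2(-3, -12) = -3
  driver.gen = min2(-3, -24) = -24
  utils.gen = absv(-24) = 24

Propagation after the edit:
  deps.gen: runs — stage.txt 4->2; result -2.
  gamma.gen: runs — deps.gen -4->-2; result 6.
  layout.gen: runs — deps.gen -4->-2; result -2.
  model.gen: runs — gamma.gen 12->6; result -6.
  beta.gen: runs — model.gen -12->-6; result -6.
  bundle.gen: runs — beta.gen -12->-6; gamma.gen 12->6; result -12.
  graph.gen: runs — layout.gen -3->-2; beta.gen -12->-6; result -2.
  driver.gen: runs — graph.gen -3->-2; bundle.gen -24->-12; result -12.
  utils.gen: runs — driver.gen -24->-12; result 12.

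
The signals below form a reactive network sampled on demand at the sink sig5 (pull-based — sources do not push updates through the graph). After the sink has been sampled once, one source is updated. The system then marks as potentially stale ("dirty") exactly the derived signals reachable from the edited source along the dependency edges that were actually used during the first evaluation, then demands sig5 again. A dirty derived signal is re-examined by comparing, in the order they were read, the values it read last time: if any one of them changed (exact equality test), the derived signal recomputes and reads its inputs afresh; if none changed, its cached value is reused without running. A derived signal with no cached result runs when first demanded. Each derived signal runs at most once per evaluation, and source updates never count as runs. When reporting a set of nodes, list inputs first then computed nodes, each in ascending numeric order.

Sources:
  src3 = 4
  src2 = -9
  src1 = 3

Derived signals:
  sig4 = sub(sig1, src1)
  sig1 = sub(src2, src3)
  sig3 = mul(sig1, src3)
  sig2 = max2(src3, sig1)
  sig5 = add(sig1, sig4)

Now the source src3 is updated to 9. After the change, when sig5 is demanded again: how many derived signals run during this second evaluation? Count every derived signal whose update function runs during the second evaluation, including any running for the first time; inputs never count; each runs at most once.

Initial pass — values computed on the first demand:
  sig1 = sub(-9, 4) = -13
  sig4 = sub(-13, 3) = -16
  sig5 = add(-13, -16) = -29

Second demand — change propagation:
  sig1: re-runs because src3 4->9; new result -18.
  sig4: re-runs because sig1 -13->-18; new result -21.
  sig5: re-runs because sig1 -13->-18; sig4 -16->-21; new result -39.

Run set: sig1, sig4, sig5 (3 run).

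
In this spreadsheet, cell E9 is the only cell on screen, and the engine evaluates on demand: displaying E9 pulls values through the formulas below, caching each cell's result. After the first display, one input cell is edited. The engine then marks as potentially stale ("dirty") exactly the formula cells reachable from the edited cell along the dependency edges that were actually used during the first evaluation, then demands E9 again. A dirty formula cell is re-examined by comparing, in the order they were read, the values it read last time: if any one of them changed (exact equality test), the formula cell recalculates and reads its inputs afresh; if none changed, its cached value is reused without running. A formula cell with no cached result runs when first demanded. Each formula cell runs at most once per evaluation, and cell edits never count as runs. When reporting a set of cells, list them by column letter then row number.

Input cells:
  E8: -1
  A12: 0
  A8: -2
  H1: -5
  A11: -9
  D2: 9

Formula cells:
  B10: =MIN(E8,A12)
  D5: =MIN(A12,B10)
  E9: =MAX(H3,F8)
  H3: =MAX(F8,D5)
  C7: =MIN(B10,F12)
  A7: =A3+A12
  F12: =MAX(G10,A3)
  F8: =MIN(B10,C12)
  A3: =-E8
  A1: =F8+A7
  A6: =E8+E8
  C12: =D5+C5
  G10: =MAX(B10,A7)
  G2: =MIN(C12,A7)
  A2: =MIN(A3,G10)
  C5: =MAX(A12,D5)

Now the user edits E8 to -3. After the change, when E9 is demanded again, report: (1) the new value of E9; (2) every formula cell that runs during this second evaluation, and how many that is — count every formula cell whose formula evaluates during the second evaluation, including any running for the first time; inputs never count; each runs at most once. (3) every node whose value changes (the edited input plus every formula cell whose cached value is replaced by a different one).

Initial pass — values computed on the first demand:
  B10 = MIN(-1, 0) = -1
  D5 = MIN(0, -1) = -1
  C5 = MAX(0, -1) = 0
  C12 = -1 + 0 = -1
  F8 = MIN(-1, -1) = -1
  H3 = MAX(-1, -1) = -1
  E9 = MAX(-1, -1) = -1

Second demand — change propagation:
  B10: re-runs because E8 -1->-3; new result -3.
  D5: re-runs because B10 -1->-3; new result -3.
  C5: re-runs because D5 -1->-3; new result 0 (unchanged).
  C12: re-runs because D5 -1->-3; new result -3.
  F8: re-runs because B10 -1->-3; C12 -1->-3; new result -3.
  H3: re-runs because F8 -1->-3; D5 -1->-3; new result -3.
  E9: re-runs because H3 -1->-3; F8 -1->-3; new result -3.

E9 now evaluates to -3.
Run set: B10, C5, C12, D5, E9, F8, H3 (7 run).
Changed values: B10, C12, D5, E8, E9, F8, H3.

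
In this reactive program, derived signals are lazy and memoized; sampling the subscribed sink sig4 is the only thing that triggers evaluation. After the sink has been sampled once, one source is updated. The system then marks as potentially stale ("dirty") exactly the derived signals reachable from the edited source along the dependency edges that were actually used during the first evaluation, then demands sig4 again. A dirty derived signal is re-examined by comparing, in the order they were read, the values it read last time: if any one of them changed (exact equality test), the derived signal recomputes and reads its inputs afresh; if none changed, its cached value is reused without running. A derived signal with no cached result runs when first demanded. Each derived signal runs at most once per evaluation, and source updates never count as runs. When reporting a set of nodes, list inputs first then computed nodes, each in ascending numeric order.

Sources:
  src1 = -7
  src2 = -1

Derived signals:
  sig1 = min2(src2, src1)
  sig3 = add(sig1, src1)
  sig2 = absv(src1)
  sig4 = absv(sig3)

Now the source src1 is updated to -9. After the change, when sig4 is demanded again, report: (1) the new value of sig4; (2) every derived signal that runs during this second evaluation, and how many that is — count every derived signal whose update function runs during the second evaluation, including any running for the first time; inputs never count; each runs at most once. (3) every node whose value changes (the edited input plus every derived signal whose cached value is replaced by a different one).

Demanding sig4 again yields 18.
3 derived signals run: sig1, sig3, sig4.
The nodes whose values change: src1, sig1, sig3, sig4.

First demand of the output computes:
  sig1 = min2(-1, -7) = -7
  sig3 = add(-7, -7) = -14
  sig4 = absv(-14) = 14

After the edit, cleaning proceeds:
  sig1: a read changed (src1 -7->-9) — executes, giving -9.
  sig3: a read changed (sig1 -7->-9; src1 -7->-9) — executes, giving -18.
  sig4: a read changed (sig3 -14->-18) — executes, giving 18.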